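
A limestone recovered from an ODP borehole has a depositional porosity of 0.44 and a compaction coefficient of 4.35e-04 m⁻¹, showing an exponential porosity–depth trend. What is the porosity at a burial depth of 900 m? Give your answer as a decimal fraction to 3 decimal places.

Working in km (1 km = 1000 m; β in km⁻¹ = β in m⁻¹ × 1000):
φ = φ₀·exp(−β·d) = 0.44 × exp(−0.435 × 0.9) = 0.44 × exp(−0.3915)
  = 0.44 × 0.6760 = 0.2975

0.297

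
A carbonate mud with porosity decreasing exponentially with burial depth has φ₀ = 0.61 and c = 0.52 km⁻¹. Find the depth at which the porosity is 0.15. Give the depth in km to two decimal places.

Invert Athy's law: Z = ln(φ₀/φ) / c
Z = ln(0.61/0.15) / 0.52 = ln(4.067) / 0.52 = 1.4028 / 0.52 = 2.698 km

2.70 km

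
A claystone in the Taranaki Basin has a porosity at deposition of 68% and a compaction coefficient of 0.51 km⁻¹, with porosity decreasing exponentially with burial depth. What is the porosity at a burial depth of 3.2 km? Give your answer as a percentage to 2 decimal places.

phi = phi₀·exp(−c·z) = 0.68 × exp(−0.51 × 3.2) = 0.68 × exp(−1.632)
  = 0.68 × 0.1955 = 0.1330

13.30%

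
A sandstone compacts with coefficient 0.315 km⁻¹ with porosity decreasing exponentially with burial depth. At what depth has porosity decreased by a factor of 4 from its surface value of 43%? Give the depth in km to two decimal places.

4.40 km

phi/phi₀ = 1/4 ⇒ exp(−β·Z) = 1/4 ⇒ Z = ln(4) / β
Z = 1.3863 / 0.315 = 4.401 km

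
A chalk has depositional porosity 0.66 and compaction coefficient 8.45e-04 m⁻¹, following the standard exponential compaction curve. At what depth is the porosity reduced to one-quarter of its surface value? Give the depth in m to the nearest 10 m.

Working in km (1 km = 1000 m; k in km⁻¹ = k in m⁻¹ × 1000):
phi/phi₀ = 1/4 ⇒ exp(−k·d) = 1/4 ⇒ d = ln(4) / k
d = 1.3863 / 0.845 = 1.641 km

1640 m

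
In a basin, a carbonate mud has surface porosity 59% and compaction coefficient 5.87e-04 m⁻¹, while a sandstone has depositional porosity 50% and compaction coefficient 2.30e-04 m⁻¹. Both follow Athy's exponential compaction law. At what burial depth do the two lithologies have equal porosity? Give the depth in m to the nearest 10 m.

Working in km (1 km = 1000 m; k in km⁻¹ = k in m⁻¹ × 1000):
Set φ₀ₐ e^(−kₐz) = φ₀ᵦ e^(−kᵦz) ⇒ ln(φ₀ₐ/φ₀ᵦ) = (kₐ − kᵦ)·z
z = ln(0.59/0.5) / (0.587 − 0.23) = 0.1655 / 0.357 = 0.464 km

460 m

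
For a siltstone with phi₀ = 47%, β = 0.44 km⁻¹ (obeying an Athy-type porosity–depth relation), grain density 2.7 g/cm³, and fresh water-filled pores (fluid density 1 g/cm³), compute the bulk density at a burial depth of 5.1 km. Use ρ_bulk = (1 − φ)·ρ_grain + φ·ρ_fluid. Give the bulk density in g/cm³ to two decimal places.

2.62 g/cm³

Porosity at depth: phi = 0.47·exp(−0.44×5.1) = 0.47×0.1060 = 0.0498
Bulk density: ρ_b = (1−phi)ρ_g + phi·ρ_f = 0.9502×2.7 + 0.0498×1
       = 2.565 + 0.050 = 2.615 g/cm³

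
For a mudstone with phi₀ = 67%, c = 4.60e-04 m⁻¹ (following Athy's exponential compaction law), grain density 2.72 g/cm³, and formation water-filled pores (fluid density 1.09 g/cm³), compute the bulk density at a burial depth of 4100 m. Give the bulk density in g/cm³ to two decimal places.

Working in km (1 km = 1000 m; c in km⁻¹ = c in m⁻¹ × 1000):
Porosity at depth: phi = 0.67·exp(−0.46×4.1) = 0.67×0.1517 = 0.1016
Bulk density: ρ_b = (1−phi)ρ_g + phi·ρ_f = 0.8984×2.72 + 0.1016×1.09
       = 2.444 + 0.111 = 2.554 g/cm³

2.55 g/cm³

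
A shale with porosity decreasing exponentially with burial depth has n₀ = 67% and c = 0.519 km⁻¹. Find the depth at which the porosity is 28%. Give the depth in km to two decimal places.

Invert Athy's law: d = ln(n₀/n) / c
d = ln(0.67/0.28) / 0.519 = ln(2.393) / 0.519 = 0.8725 / 0.519 = 1.681 km

1.68 km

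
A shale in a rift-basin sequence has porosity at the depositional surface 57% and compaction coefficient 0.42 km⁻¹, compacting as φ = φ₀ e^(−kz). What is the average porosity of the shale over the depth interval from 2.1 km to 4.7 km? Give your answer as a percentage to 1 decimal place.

⟨φ⟩ = (1/(z₂−z₁)) ∫ φ₀ e^(−kz) dz = φ₀·(e^(−k·z₁) − e^(−k·z₂)) / (k·(z₂−z₁))
e^(−0.42×2.1) = 0.4140; e^(−0.42×4.7) = 0.1389
⟨φ⟩ = 0.57 × (0.4140 − 0.1389) / (0.42 × 2.6) = 0.57 × 0.2519 = 0.1436

14.4%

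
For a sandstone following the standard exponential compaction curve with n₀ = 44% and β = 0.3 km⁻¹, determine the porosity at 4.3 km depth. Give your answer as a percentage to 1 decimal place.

n = n₀·exp(−β·d) = 0.44 × exp(−0.3 × 4.3) = 0.44 × exp(−1.29)
  = 0.44 × 0.2753 = 0.1211

12.1%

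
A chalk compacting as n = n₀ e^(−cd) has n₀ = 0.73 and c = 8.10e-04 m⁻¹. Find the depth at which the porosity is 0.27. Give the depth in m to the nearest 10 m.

1230 m

Working in km (1 km = 1000 m; c in km⁻¹ = c in m⁻¹ × 1000):
Invert Athy's law: d = ln(n₀/n) / c
d = ln(0.73/0.27) / 0.81 = ln(2.704) / 0.81 = 0.9946 / 0.81 = 1.228 km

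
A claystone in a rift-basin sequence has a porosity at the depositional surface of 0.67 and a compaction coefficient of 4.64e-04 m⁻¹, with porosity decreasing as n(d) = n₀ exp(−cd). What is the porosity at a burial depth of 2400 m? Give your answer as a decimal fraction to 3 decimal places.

0.220

Working in km (1 km = 1000 m; c in km⁻¹ = c in m⁻¹ × 1000):
n = n₀·exp(−c·d) = 0.67 × exp(−0.464 × 2.4) = 0.67 × exp(−1.114)
  = 0.67 × 0.3284 = 0.2200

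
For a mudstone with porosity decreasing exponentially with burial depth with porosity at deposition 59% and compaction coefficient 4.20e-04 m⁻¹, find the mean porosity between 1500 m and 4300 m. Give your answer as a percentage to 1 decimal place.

18.5%

Working in km (1 km = 1000 m; c in km⁻¹ = c in m⁻¹ × 1000):
⟨n⟩ = (1/(z₂−z₁)) ∫ n₀ e^(−cz) dz = n₀·(e^(−c·z₁) − e^(−c·z₂)) / (c·(z₂−z₁))
e^(−0.42×1.5) = 0.5326; e^(−0.42×4.3) = 0.1643
⟨n⟩ = 0.59 × (0.5326 − 0.1643) / (0.42 × 2.8) = 0.59 × 0.3132 = 0.1848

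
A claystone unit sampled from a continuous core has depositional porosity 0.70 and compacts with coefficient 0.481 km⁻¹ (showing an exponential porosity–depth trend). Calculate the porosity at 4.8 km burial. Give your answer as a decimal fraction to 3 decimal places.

0.070

n = n₀·exp(−c·d) = 0.7 × exp(−0.481 × 4.8) = 0.7 × exp(−2.309)
  = 0.7 × 0.0994 = 0.0696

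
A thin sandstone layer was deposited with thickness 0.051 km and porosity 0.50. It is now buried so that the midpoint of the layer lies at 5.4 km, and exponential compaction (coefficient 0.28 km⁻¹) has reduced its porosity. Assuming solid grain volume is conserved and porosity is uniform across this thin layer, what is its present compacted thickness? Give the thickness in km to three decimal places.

Porosity at 5.4 km: φ = 0.5·exp(−0.28×5.4) = 0.1102
Solid-volume conservation: h(1−φ) = h₀(1−φ₀) ⇒ h = h₀·(1−φ₀)/(1−φ)
h = 0.051 × (1 − 0.5)/(1 − 0.1102) = 0.051 × 0.5619 = 0.0287 km

0.029 km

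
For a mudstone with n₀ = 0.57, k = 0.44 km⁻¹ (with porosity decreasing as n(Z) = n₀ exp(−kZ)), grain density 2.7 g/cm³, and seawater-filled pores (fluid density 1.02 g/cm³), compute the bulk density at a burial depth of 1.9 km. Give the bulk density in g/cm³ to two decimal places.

2.28 g/cm³

Porosity at depth: n = 0.57·exp(−0.44×1.9) = 0.57×0.4334 = 0.2471
Bulk density: ρ_b = (1−n)ρ_g + n·ρ_f = 0.7529×2.7 + 0.2471×1.02
       = 2.033 + 0.252 = 2.285 g/cm³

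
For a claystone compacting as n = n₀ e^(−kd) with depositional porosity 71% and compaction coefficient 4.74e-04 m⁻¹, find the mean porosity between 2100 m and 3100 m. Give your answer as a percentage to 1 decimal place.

Working in km (1 km = 1000 m; k in km⁻¹ = k in m⁻¹ × 1000):
⟨n⟩ = (1/(d₂−d₁)) ∫ n₀ e^(−kd) dd = n₀·(e^(−k·d₁) − e^(−k·d₂)) / (k·(d₂−d₁))
e^(−0.474×2.1) = 0.3696; e^(−0.474×3.1) = 0.2301
⟨n⟩ = 0.71 × (0.3696 − 0.2301) / (0.474 × 1) = 0.71 × 0.2943 = 0.2090

20.9%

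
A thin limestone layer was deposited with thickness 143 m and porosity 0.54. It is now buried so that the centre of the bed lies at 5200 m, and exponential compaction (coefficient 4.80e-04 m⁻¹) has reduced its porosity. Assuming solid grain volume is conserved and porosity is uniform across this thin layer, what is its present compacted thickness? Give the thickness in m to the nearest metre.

69 m

Working in km (1 km = 1000 m; k in km⁻¹ = k in m⁻¹ × 1000):
Porosity at 5.2 km: phi = 0.54·exp(−0.48×5.2) = 0.0445
Solid-volume conservation: h(1−phi) = h₀(1−phi₀) ⇒ h = h₀·(1−phi₀)/(1−phi)
h = 0.143 × (1 − 0.54)/(1 − 0.0445) = 0.143 × 0.4814 = 0.0688 km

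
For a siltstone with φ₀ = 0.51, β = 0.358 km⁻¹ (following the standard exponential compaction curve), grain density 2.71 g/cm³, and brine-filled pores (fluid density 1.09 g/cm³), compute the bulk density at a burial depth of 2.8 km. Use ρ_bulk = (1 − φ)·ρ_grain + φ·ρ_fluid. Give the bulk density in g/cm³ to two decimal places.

2.41 g/cm³

Porosity at depth: φ = 0.51·exp(−0.358×2.8) = 0.51×0.3670 = 0.1872
Bulk density: ρ_b = (1−φ)ρ_g + φ·ρ_f = 0.8128×2.71 + 0.1872×1.09
       = 2.203 + 0.204 = 2.407 g/cm³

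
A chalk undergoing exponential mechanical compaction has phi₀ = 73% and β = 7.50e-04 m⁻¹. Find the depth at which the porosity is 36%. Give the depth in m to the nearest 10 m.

940 m

Working in km (1 km = 1000 m; β in km⁻¹ = β in m⁻¹ × 1000):
Invert Athy's law: Z = ln(phi₀/phi) / β
Z = ln(0.73/0.36) / 0.75 = ln(2.028) / 0.75 = 0.7069 / 0.75 = 0.943 km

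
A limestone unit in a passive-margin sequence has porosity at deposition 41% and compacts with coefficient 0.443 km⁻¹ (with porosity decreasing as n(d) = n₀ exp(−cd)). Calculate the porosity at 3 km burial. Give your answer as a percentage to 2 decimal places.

10.85%

n = n₀·exp(−c·d) = 0.41 × exp(−0.443 × 3) = 0.41 × exp(−1.329)
  = 0.41 × 0.2647 = 0.1085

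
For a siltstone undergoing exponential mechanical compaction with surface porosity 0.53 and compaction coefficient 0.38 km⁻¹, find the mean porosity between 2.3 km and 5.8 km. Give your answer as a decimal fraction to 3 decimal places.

0.122

⟨phi⟩ = (1/(Z₂−Z₁)) ∫ phi₀ e^(−kZ) dZ = phi₀·(e^(−k·Z₁) − e^(−k·Z₂)) / (k·(Z₂−Z₁))
e^(−0.38×2.3) = 0.4173; e^(−0.38×5.8) = 0.1104
⟨phi⟩ = 0.53 × (0.4173 − 0.1104) / (0.38 × 3.5) = 0.53 × 0.2308 = 0.1223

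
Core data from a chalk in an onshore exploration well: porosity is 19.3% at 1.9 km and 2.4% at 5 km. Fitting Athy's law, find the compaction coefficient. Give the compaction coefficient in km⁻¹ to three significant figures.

0.672 km⁻¹

Athy: n(Z) = n₀ e^(−kZ) ⇒ n₁/n₂ = e^{k(Z₂−Z₁)} ⇒ k = ln(n₁/n₂)/(Z₂−Z₁)
k = ln(0.193/0.024) / (5 − 1.9) = ln(8.042) / 3.1 = 2.0846 / 3.1 = 0.6725 km⁻¹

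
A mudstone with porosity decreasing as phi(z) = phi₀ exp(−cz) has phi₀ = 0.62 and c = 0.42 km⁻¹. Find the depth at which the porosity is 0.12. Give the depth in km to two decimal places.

3.91 km

Invert Athy's law: z = ln(phi₀/phi) / c
z = ln(0.62/0.12) / 0.42 = ln(5.167) / 0.42 = 1.6422 / 0.42 = 3.910 km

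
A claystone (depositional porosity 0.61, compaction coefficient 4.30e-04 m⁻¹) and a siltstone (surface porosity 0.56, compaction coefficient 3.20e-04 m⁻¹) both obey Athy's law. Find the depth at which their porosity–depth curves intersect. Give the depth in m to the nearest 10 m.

Working in km (1 km = 1000 m; β in km⁻¹ = β in m⁻¹ × 1000):
Set phi₀ₐ e^(−βₐZ) = phi₀ᵦ e^(−βᵦZ) ⇒ ln(phi₀ₐ/phi₀ᵦ) = (βₐ − βᵦ)·Z
Z = ln(0.61/0.56) / (0.43 − 0.32) = 0.0855 / 0.11 = 0.777 km

780 m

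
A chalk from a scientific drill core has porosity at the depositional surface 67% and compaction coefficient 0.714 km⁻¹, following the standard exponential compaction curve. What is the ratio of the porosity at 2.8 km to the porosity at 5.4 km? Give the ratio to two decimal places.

φ(Z₁)/φ(Z₂) = e^(−β·Z₁)/e^(−β·Z₂) = e^{β(Z₂−Z₁)}
= exp(0.714 × 2.6) = exp(1.856) = 6.4007

6.40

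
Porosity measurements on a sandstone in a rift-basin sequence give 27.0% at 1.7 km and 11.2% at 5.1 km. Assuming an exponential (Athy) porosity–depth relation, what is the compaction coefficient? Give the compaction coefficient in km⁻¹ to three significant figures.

Athy: φ(Z) = φ₀ e^(−βZ) ⇒ φ₁/φ₂ = e^{β(Z₂−Z₁)} ⇒ β = ln(φ₁/φ₂)/(Z₂−Z₁)
β = ln(0.27/0.112) / (5.1 − 1.7) = ln(2.411) / 3.4 = 0.8799 / 3.4 = 0.2588 km⁻¹

0.259 km⁻¹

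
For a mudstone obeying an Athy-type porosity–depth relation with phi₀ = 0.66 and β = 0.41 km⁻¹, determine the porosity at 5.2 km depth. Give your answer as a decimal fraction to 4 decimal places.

0.0783

phi = phi₀·exp(−β·z) = 0.66 × exp(−0.41 × 5.2) = 0.66 × exp(−2.132)
  = 0.66 × 0.1186 = 0.0783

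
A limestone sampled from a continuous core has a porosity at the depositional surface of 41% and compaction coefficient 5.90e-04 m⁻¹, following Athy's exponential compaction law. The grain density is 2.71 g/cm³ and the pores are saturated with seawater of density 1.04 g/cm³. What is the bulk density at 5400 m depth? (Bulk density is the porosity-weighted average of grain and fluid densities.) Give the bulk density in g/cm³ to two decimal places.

2.68 g/cm³

Working in km (1 km = 1000 m; β in km⁻¹ = β in m⁻¹ × 1000):
Porosity at depth: n = 0.41·exp(−0.59×5.4) = 0.41×0.0413 = 0.0169
Bulk density: ρ_b = (1−n)ρ_g + n·ρ_f = 0.9831×2.71 + 0.0169×1.04
       = 2.664 + 0.018 = 2.682 g/cm³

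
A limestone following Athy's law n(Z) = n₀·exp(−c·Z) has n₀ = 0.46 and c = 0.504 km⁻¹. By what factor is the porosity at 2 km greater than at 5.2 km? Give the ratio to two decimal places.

n(Z₁)/n(Z₂) = e^(−c·Z₁)/e^(−c·Z₂) = e^{c(Z₂−Z₁)}
= exp(0.504 × 3.2) = exp(1.613) = 5.0168

5.02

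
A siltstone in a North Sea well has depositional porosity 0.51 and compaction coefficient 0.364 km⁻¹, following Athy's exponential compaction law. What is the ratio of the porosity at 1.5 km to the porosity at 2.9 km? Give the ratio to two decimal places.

1.66

φ(z₁)/φ(z₂) = e^(−c·z₁)/e^(−c·z₂) = e^{c(z₂−z₁)}
= exp(0.364 × 1.4) = exp(0.5096) = 1.6646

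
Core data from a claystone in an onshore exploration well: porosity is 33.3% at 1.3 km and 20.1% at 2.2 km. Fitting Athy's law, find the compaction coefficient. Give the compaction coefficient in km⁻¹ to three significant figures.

0.561 km⁻¹

Athy: n(Z) = n₀ e^(−kZ) ⇒ n₁/n₂ = e^{k(Z₂−Z₁)} ⇒ k = ln(n₁/n₂)/(Z₂−Z₁)
k = ln(0.333/0.201) / (2.2 − 1.3) = ln(1.657) / 0.9 = 0.5048 / 0.9 = 0.5609 km⁻¹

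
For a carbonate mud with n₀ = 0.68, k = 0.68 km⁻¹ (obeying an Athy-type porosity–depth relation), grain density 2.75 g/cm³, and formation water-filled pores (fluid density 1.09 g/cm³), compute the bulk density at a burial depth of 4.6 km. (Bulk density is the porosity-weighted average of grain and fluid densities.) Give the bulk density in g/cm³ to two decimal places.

2.70 g/cm³

Porosity at depth: n = 0.68·exp(−0.68×4.6) = 0.68×0.0438 = 0.0298
Bulk density: ρ_b = (1−n)ρ_g + n·ρ_f = 0.9702×2.75 + 0.0298×1.09
       = 2.668 + 0.032 = 2.701 g/cm³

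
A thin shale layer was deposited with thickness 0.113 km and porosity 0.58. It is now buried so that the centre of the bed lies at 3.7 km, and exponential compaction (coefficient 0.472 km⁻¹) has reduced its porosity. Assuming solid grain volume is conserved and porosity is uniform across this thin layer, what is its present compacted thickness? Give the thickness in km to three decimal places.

0.053 km

Porosity at 3.7 km: phi = 0.58·exp(−0.472×3.7) = 0.1012
Solid-volume conservation: h(1−phi) = h₀(1−phi₀) ⇒ h = h₀·(1−phi₀)/(1−phi)
h = 0.113 × (1 − 0.58)/(1 − 0.1012) = 0.113 × 0.4673 = 0.0528 km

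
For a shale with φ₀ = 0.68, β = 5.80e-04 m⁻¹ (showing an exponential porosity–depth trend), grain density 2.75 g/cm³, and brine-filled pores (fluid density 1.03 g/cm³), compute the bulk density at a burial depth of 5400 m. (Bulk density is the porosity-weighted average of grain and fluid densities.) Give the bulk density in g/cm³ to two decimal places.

Working in km (1 km = 1000 m; β in km⁻¹ = β in m⁻¹ × 1000):
Porosity at depth: φ = 0.68·exp(−0.58×5.4) = 0.68×0.0436 = 0.0297
Bulk density: ρ_b = (1−φ)ρ_g + φ·ρ_f = 0.9703×2.75 + 0.0297×1.03
       = 2.668 + 0.031 = 2.699 g/cm³

2.70 g/cm³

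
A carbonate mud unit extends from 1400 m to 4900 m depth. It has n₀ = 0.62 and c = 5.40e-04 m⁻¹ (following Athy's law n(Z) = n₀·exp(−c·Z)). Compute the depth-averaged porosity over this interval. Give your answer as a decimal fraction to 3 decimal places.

0.131

Working in km (1 km = 1000 m; c in km⁻¹ = c in m⁻¹ × 1000):
⟨n⟩ = (1/(Z₂−Z₁)) ∫ n₀ e^(−cZ) dZ = n₀·(e^(−c·Z₁) − e^(−c·Z₂)) / (c·(Z₂−Z₁))
e^(−0.54×1.4) = 0.4695; e^(−0.54×4.9) = 0.0709
⟨n⟩ = 0.62 × (0.4695 − 0.0709) / (0.54 × 3.5) = 0.62 × 0.2109 = 0.1308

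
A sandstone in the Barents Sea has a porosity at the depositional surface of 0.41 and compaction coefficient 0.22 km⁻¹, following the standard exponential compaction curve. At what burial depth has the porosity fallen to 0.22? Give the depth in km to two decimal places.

Invert Athy's law: d = ln(n₀/n) / c
d = ln(0.41/0.22) / 0.22 = ln(1.864) / 0.22 = 0.6225 / 0.22 = 2.830 km

2.83 km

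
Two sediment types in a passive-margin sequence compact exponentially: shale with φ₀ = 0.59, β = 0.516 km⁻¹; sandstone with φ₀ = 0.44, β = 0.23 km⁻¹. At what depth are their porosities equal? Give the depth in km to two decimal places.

Set φ₀ₐ e^(−βₐz) = φ₀ᵦ e^(−βᵦz) ⇒ ln(φ₀ₐ/φ₀ᵦ) = (βₐ − βᵦ)·z
z = ln(0.59/0.44) / (0.516 − 0.23) = 0.2933 / 0.286 = 1.026 km

1.03 km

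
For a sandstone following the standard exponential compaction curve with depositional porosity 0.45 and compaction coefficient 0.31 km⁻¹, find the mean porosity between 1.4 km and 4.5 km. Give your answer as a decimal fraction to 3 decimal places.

⟨phi⟩ = (1/(d₂−d₁)) ∫ phi₀ e^(−βd) dd = phi₀·(e^(−β·d₁) − e^(−β·d₂)) / (β·(d₂−d₁))
e^(−0.31×1.4) = 0.6479; e^(−0.31×4.5) = 0.2478
⟨phi⟩ = 0.45 × (0.6479 − 0.2478) / (0.31 × 3.1) = 0.45 × 0.4163 = 0.1873

0.187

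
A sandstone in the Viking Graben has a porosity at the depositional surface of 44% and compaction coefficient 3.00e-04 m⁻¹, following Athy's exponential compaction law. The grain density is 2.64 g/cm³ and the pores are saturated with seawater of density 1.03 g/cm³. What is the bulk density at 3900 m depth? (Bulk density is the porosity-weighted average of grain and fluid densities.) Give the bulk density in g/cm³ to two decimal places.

2.42 g/cm³

Working in km (1 km = 1000 m; c in km⁻¹ = c in m⁻¹ × 1000):
Porosity at depth: n = 0.44·exp(−0.3×3.9) = 0.44×0.3104 = 0.1366
Bulk density: ρ_b = (1−n)ρ_g + n·ρ_f = 0.8634×2.64 + 0.1366×1.03
       = 2.279 + 0.141 = 2.420 g/cm³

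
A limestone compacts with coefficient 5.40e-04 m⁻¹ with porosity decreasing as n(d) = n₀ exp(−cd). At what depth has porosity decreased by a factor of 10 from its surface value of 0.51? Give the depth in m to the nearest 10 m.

4260 m

Working in km (1 km = 1000 m; c in km⁻¹ = c in m⁻¹ × 1000):
n/n₀ = 1/10 ⇒ exp(−c·d) = 1/10 ⇒ d = ln(10) / c
d = 2.3026 / 0.54 = 4.264 km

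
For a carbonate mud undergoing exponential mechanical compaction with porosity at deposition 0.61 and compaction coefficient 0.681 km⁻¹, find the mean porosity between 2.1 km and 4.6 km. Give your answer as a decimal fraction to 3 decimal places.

⟨n⟩ = (1/(d₂−d₁)) ∫ n₀ e^(−cd) dd = n₀·(e^(−c·d₁) − e^(−c·d₂)) / (c·(d₂−d₁))
e^(−0.681×2.1) = 0.2393; e^(−0.681×4.6) = 0.0436
⟨n⟩ = 0.61 × (0.2393 − 0.0436) / (0.681 × 2.5) = 0.61 × 0.1149 = 0.0701

0.070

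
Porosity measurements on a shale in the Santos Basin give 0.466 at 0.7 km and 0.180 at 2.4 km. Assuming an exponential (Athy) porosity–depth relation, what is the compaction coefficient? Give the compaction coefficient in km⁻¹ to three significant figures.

Athy: φ(d) = φ₀ e^(−kd) ⇒ φ₁/φ₂ = e^{k(d₂−d₁)} ⇒ k = ln(φ₁/φ₂)/(d₂−d₁)
k = ln(0.466/0.18) / (2.4 − 0.7) = ln(2.589) / 1.7 = 0.9512 / 1.7 = 0.5595 km⁻¹

0.560 km⁻¹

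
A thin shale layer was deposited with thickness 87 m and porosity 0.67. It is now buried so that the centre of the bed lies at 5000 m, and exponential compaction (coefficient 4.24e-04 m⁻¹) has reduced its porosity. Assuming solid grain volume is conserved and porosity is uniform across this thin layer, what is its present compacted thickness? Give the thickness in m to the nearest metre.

Working in km (1 km = 1000 m; β in km⁻¹ = β in m⁻¹ × 1000):
Porosity at 5 km: phi = 0.67·exp(−0.424×5) = 0.0804
Solid-volume conservation: h(1−phi) = h₀(1−phi₀) ⇒ h = h₀·(1−phi₀)/(1−phi)
h = 0.087 × (1 − 0.67)/(1 − 0.0804) = 0.087 × 0.3589 = 0.0312 km

31 m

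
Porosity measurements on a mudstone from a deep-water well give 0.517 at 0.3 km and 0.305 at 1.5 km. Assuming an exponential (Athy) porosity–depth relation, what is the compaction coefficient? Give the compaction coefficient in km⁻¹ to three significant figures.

0.440 km⁻¹

Athy: phi(d) = phi₀ e^(−cd) ⇒ phi₁/phi₂ = e^{c(d₂−d₁)} ⇒ c = ln(phi₁/phi₂)/(d₂−d₁)
c = ln(0.517/0.305) / (1.5 − 0.3) = ln(1.695) / 1.2 = 0.5277 / 1.2 = 0.4398 km⁻¹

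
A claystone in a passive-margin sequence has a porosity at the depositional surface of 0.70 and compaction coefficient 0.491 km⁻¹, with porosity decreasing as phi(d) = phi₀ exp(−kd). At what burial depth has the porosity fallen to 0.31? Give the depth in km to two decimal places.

1.66 km

Invert Athy's law: d = ln(phi₀/phi) / k
d = ln(0.7/0.31) / 0.491 = ln(2.258) / 0.491 = 0.8145 / 0.491 = 1.659 km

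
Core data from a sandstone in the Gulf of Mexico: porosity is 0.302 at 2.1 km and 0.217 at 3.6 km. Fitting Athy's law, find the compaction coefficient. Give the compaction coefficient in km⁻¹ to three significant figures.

Athy: phi(z) = phi₀ e^(−cz) ⇒ phi₁/phi₂ = e^{c(z₂−z₁)} ⇒ c = ln(phi₁/phi₂)/(z₂−z₁)
c = ln(0.302/0.217) / (3.6 − 2.1) = ln(1.392) / 1.5 = 0.3305 / 1.5 = 0.2204 km⁻¹

0.220 km⁻¹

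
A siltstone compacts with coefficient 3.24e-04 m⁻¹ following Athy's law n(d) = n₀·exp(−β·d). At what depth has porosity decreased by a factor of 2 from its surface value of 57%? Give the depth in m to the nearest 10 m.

2140 m

Working in km (1 km = 1000 m; β in km⁻¹ = β in m⁻¹ × 1000):
n/n₀ = 1/2 ⇒ exp(−β·d) = 1/2 ⇒ d = ln(2) / β
d = 0.6931 / 0.324 = 2.139 km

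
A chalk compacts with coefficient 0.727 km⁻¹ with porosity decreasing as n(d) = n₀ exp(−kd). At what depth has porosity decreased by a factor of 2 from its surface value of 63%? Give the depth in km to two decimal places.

0.95 km

n/n₀ = 1/2 ⇒ exp(−k·d) = 1/2 ⇒ d = ln(2) / k
d = 0.6931 / 0.727 = 0.953 km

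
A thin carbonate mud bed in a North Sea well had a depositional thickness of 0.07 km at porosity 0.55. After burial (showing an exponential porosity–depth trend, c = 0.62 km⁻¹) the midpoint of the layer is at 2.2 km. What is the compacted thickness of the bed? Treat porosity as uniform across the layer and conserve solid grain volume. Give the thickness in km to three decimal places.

0.037 km

Porosity at 2.2 km: n = 0.55·exp(−0.62×2.2) = 0.1406
Solid-volume conservation: h(1−n) = h₀(1−n₀) ⇒ h = h₀·(1−n₀)/(1−n)
h = 0.07 × (1 − 0.55)/(1 − 0.1406) = 0.07 × 0.5236 = 0.0367 km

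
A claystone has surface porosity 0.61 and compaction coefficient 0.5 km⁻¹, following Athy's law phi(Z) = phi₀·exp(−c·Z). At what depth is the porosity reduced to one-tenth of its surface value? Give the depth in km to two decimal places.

phi/phi₀ = 1/10 ⇒ exp(−c·Z) = 1/10 ⇒ Z = ln(10) / c
Z = 2.3026 / 0.5 = 4.605 km

4.61 km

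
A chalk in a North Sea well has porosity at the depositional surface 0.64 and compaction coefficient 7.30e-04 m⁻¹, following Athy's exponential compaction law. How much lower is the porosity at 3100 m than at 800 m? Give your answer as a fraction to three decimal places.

0.290

Working in km (1 km = 1000 m; k in km⁻¹ = k in m⁻¹ × 1000):
n(0.8) = 0.64·e^(−0.73×0.8) = 0.3569
n(3.1) = 0.64·e^(−0.73×3.1) = 0.0666
Δn = 0.3569 − 0.0666 = 0.2903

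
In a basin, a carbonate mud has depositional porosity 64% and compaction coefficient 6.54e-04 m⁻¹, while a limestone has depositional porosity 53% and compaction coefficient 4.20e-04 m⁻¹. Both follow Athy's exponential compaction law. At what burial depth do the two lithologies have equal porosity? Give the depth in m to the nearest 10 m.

Working in km (1 km = 1000 m; k in km⁻¹ = k in m⁻¹ × 1000):
Set φ₀ₐ e^(−kₐz) = φ₀ᵦ e^(−kᵦz) ⇒ ln(φ₀ₐ/φ₀ᵦ) = (kₐ − kᵦ)·z
z = ln(0.64/0.53) / (0.654 − 0.42) = 0.1886 / 0.234 = 0.806 km

810 m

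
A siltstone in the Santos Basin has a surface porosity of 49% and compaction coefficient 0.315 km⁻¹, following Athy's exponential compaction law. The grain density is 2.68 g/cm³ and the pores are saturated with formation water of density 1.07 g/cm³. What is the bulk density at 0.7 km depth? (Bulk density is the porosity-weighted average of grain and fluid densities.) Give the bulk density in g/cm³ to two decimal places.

Porosity at depth: φ = 0.49·exp(−0.315×0.7) = 0.49×0.8021 = 0.3930
Bulk density: ρ_b = (1−φ)ρ_g + φ·ρ_f = 0.6070×2.68 + 0.3930×1.07
       = 1.627 + 0.421 = 2.047 g/cm³

2.05 g/cm³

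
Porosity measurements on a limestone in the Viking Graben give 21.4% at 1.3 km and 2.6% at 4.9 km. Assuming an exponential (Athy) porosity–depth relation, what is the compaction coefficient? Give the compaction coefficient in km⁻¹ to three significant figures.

Athy: φ(z) = φ₀ e^(−cz) ⇒ φ₁/φ₂ = e^{c(z₂−z₁)} ⇒ c = ln(φ₁/φ₂)/(z₂−z₁)
c = ln(0.214/0.026) / (4.9 − 1.3) = ln(8.231) / 3.6 = 2.1079 / 3.6 = 0.5855 km⁻¹

0.586 km⁻¹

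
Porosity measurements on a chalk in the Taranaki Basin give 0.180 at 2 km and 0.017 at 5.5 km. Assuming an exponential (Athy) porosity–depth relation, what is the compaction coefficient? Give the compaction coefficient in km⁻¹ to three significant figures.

Athy: φ(Z) = φ₀ e^(−kZ) ⇒ φ₁/φ₂ = e^{k(Z₂−Z₁)} ⇒ k = ln(φ₁/φ₂)/(Z₂−Z₁)
k = ln(0.18/0.017) / (5.5 − 2) = ln(10.59) / 3.5 = 2.3597 / 3.5 = 0.6742 km⁻¹

0.674 km⁻¹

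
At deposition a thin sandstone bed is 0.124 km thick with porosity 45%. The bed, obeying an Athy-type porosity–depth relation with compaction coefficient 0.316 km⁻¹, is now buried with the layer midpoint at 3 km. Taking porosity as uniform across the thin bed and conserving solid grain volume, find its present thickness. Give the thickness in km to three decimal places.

Porosity at 3 km: φ = 0.45·exp(−0.316×3) = 0.1744
Solid-volume conservation: h(1−φ) = h₀(1−φ₀) ⇒ h = h₀·(1−φ₀)/(1−φ)
h = 0.124 × (1 − 0.45)/(1 − 0.1744) = 0.124 × 0.6662 = 0.0826 km

0.083 km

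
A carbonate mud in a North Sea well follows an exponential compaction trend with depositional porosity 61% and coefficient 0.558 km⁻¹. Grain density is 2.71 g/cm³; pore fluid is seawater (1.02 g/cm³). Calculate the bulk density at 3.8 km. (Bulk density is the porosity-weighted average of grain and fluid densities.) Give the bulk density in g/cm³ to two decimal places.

Porosity at depth: phi = 0.61·exp(−0.558×3.8) = 0.61×0.1200 = 0.0732
Bulk density: ρ_b = (1−phi)ρ_g + phi·ρ_f = 0.9268×2.71 + 0.0732×1.02
       = 2.512 + 0.075 = 2.586 g/cm³

2.59 g/cm³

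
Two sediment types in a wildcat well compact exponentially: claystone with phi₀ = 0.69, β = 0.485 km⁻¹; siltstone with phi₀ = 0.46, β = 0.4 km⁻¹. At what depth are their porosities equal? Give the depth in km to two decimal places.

Set phi₀ₐ e^(−βₐZ) = phi₀ᵦ e^(−βᵦZ) ⇒ ln(phi₀ₐ/phi₀ᵦ) = (βₐ − βᵦ)·Z
Z = ln(0.69/0.46) / (0.485 − 0.4) = 0.4055 / 0.085 = 4.770 km

4.77 km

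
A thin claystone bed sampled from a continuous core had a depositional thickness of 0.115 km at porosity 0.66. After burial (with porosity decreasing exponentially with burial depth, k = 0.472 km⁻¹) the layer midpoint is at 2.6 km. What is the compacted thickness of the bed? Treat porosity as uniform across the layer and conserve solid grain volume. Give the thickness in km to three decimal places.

0.048 km

Porosity at 2.6 km: φ = 0.66·exp(−0.472×2.6) = 0.1935
Solid-volume conservation: h(1−φ) = h₀(1−φ₀) ⇒ h = h₀·(1−φ₀)/(1−φ)
h = 0.115 × (1 − 0.66)/(1 − 0.1935) = 0.115 × 0.4216 = 0.0485 km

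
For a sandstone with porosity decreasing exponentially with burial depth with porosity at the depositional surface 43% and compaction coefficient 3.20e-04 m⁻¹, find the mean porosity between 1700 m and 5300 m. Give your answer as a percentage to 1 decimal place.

Working in km (1 km = 1000 m; c in km⁻¹ = c in m⁻¹ × 1000):
⟨φ⟩ = (1/(Z₂−Z₁)) ∫ φ₀ e^(−cZ) dZ = φ₀·(e^(−c·Z₁) − e^(−c·Z₂)) / (c·(Z₂−Z₁))
e^(−0.32×1.7) = 0.5804; e^(−0.32×5.3) = 0.1834
⟨φ⟩ = 0.43 × (0.5804 − 0.1834) / (0.32 × 3.6) = 0.43 × 0.3446 = 0.1482

14.8%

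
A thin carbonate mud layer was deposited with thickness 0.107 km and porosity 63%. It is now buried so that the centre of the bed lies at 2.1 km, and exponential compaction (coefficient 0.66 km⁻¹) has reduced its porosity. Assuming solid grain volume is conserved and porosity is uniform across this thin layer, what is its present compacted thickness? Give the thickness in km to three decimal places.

0.047 km

Porosity at 2.1 km: n = 0.63·exp(−0.66×2.1) = 0.1575
Solid-volume conservation: h(1−n) = h₀(1−n₀) ⇒ h = h₀·(1−n₀)/(1−n)
h = 0.107 × (1 − 0.63)/(1 − 0.1575) = 0.107 × 0.4392 = 0.0470 km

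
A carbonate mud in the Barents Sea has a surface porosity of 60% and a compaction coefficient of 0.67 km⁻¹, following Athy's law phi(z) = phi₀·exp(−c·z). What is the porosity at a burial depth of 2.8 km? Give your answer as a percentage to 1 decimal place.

phi = phi₀·exp(−c·z) = 0.6 × exp(−0.67 × 2.8) = 0.6 × exp(−1.876)
  = 0.6 × 0.1532 = 0.0919

9.2%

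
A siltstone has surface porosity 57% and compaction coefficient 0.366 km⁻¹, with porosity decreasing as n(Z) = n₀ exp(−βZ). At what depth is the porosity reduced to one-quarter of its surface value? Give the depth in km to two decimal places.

n/n₀ = 1/4 ⇒ exp(−β·Z) = 1/4 ⇒ Z = ln(4) / β
Z = 1.3863 / 0.366 = 3.788 km

3.79 km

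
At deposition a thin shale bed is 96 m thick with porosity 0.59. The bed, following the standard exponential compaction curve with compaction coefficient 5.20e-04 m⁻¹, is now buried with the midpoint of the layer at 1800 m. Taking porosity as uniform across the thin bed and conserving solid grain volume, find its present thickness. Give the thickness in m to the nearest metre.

51 m

Working in km (1 km = 1000 m; c in km⁻¹ = c in m⁻¹ × 1000):
Porosity at 1.8 km: n = 0.59·exp(−0.52×1.8) = 0.2314
Solid-volume conservation: h(1−n) = h₀(1−n₀) ⇒ h = h₀·(1−n₀)/(1−n)
h = 0.096 × (1 − 0.59)/(1 − 0.2314) = 0.096 × 0.5334 = 0.0512 km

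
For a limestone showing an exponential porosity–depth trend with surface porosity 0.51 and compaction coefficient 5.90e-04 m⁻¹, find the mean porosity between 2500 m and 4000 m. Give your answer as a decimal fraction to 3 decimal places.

Working in km (1 km = 1000 m; k in km⁻¹ = k in m⁻¹ × 1000):
⟨φ⟩ = (1/(Z₂−Z₁)) ∫ φ₀ e^(−kZ) dZ = φ₀·(e^(−k·Z₁) − e^(−k·Z₂)) / (k·(Z₂−Z₁))
e^(−0.59×2.5) = 0.2288; e^(−0.59×4) = 0.0944
⟨φ⟩ = 0.51 × (0.2288 − 0.0944) / (0.59 × 1.5) = 0.51 × 0.1518 = 0.0774

0.077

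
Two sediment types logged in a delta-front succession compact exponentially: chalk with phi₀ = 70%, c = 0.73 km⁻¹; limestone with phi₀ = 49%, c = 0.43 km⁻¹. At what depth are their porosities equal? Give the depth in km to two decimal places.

1.19 km

Set phi₀ₐ e^(−cₐz) = phi₀ᵦ e^(−cᵦz) ⇒ ln(phi₀ₐ/phi₀ᵦ) = (cₐ − cᵦ)·z
z = ln(0.7/0.49) / (0.73 − 0.43) = 0.3567 / 0.3 = 1.189 km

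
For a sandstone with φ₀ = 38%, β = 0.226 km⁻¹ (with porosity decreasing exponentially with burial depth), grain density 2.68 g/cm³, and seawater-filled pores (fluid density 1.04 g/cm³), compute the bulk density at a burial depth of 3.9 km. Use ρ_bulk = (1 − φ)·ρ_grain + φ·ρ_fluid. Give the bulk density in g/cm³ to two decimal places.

2.42 g/cm³

Porosity at depth: φ = 0.38·exp(−0.226×3.9) = 0.38×0.4142 = 0.1574
Bulk density: ρ_b = (1−φ)ρ_g + φ·ρ_f = 0.8426×2.68 + 0.1574×1.04
       = 2.258 + 0.164 = 2.422 g/cm³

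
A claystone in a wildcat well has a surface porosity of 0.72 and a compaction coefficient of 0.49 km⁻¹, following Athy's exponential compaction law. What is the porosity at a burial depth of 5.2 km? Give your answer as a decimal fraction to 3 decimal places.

0.056

φ = φ₀·exp(−k·Z) = 0.72 × exp(−0.49 × 5.2) = 0.72 × exp(−2.548)
  = 0.72 × 0.0782 = 0.0563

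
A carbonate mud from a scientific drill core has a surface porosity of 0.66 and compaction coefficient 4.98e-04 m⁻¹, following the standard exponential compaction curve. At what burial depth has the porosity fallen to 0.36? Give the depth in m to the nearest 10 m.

Working in km (1 km = 1000 m; c in km⁻¹ = c in m⁻¹ × 1000):
Invert Athy's law: Z = ln(φ₀/φ) / c
Z = ln(0.66/0.36) / 0.498 = ln(1.833) / 0.498 = 0.6061 / 0.498 = 1.217 km

1220 m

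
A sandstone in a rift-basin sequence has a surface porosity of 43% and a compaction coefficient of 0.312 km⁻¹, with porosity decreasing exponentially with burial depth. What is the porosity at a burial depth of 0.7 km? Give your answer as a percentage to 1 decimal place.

34.6%

phi = phi₀·exp(−c·z) = 0.43 × exp(−0.312 × 0.7) = 0.43 × exp(−0.2184)
  = 0.43 × 0.8038 = 0.3456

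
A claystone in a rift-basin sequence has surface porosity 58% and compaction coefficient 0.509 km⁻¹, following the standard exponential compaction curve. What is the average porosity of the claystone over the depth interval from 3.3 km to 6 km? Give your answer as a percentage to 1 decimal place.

5.9%

⟨phi⟩ = (1/(Z₂−Z₁)) ∫ phi₀ e^(−kZ) dZ = phi₀·(e^(−k·Z₁) − e^(−k·Z₂)) / (k·(Z₂−Z₁))
e^(−0.509×3.3) = 0.1864; e^(−0.509×6) = 0.0472
⟨phi⟩ = 0.58 × (0.1864 − 0.0472) / (0.509 × 2.7) = 0.58 × 0.1013 = 0.0588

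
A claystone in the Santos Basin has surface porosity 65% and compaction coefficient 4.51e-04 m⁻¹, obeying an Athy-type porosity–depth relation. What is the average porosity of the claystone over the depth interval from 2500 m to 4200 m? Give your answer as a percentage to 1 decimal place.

Working in km (1 km = 1000 m; k in km⁻¹ = k in m⁻¹ × 1000):
⟨phi⟩ = (1/(z₂−z₁)) ∫ phi₀ e^(−kz) dz = phi₀·(e^(−k·z₁) − e^(−k·z₂)) / (k·(z₂−z₁))
e^(−0.451×2.5) = 0.3238; e^(−0.451×4.2) = 0.1504
⟨phi⟩ = 0.65 × (0.3238 − 0.1504) / (0.451 × 1.7) = 0.65 × 0.2262 = 0.1470

14.7%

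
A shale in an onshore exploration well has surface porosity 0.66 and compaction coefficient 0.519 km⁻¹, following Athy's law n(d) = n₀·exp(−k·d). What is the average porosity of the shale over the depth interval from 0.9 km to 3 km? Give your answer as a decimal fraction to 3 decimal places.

⟨n⟩ = (1/(d₂−d₁)) ∫ n₀ e^(−kd) dd = n₀·(e^(−k·d₁) − e^(−k·d₂)) / (k·(d₂−d₁))
e^(−0.519×0.9) = 0.6268; e^(−0.519×3) = 0.2108
⟨n⟩ = 0.66 × (0.6268 − 0.2108) / (0.519 × 2.1) = 0.66 × 0.3817 = 0.2519

0.252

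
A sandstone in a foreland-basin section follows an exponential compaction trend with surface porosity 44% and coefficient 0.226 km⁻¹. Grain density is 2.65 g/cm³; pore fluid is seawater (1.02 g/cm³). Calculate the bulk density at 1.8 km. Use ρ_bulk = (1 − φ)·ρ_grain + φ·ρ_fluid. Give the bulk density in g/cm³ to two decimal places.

2.17 g/cm³

Porosity at depth: φ = 0.44·exp(−0.226×1.8) = 0.44×0.6658 = 0.2929
Bulk density: ρ_b = (1−φ)ρ_g + φ·ρ_f = 0.7071×2.65 + 0.2929×1.02
       = 1.874 + 0.299 = 2.173 g/cm³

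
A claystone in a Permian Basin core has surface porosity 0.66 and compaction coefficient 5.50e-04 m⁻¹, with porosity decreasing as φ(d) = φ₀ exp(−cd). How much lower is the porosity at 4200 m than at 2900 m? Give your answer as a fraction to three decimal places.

0.068

Working in km (1 km = 1000 m; c in km⁻¹ = c in m⁻¹ × 1000):
φ(2.9) = 0.66·e^(−0.55×2.9) = 0.1339
φ(4.2) = 0.66·e^(−0.55×4.2) = 0.0655
Δφ = 0.1339 − 0.0655 = 0.0684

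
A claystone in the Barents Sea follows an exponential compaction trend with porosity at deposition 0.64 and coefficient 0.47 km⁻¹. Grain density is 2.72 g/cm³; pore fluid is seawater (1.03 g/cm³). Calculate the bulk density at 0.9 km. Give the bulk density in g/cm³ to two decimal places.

Porosity at depth: phi = 0.64·exp(−0.47×0.9) = 0.64×0.6551 = 0.4193
Bulk density: ρ_b = (1−phi)ρ_g + phi·ρ_f = 0.5807×2.72 + 0.4193×1.03
       = 1.580 + 0.432 = 2.011 g/cm³

2.01 g/cm³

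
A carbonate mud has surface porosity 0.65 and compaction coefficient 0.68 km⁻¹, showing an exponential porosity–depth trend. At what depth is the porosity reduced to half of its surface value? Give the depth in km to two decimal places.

1.02 km

phi/phi₀ = 1/2 ⇒ exp(−k·z) = 1/2 ⇒ z = ln(2) / k
z = 0.6931 / 0.68 = 1.019 km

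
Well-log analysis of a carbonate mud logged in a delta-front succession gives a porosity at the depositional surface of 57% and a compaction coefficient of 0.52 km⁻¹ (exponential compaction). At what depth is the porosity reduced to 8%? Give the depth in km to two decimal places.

3.78 km

Invert Athy's law: Z = ln(n₀/n) / c
Z = ln(0.57/0.08) / 0.52 = ln(7.125) / 0.52 = 1.9636 / 0.52 = 3.776 km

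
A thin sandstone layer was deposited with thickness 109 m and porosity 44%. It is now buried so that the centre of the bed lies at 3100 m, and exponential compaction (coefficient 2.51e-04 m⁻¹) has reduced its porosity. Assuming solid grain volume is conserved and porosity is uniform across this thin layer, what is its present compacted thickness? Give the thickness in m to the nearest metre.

Working in km (1 km = 1000 m; k in km⁻¹ = k in m⁻¹ × 1000):
Porosity at 3.1 km: φ = 0.44·exp(−0.251×3.1) = 0.2021
Solid-volume conservation: h(1−φ) = h₀(1−φ₀) ⇒ h = h₀·(1−φ₀)/(1−φ)
h = 0.109 × (1 − 0.44)/(1 − 0.2021) = 0.109 × 0.7018 = 0.0765 km

76 m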